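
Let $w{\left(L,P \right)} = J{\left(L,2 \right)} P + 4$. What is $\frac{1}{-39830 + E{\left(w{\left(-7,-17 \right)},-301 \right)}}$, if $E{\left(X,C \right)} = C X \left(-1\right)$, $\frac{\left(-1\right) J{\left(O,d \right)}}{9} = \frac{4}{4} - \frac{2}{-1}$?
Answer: $\frac{1}{99533} \approx 1.0047 \cdot 10^{-5}$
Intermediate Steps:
$J{\left(O,d \right)} = -27$ ($J{\left(O,d \right)} = - 9 \left(\frac{4}{4} - \frac{2}{-1}\right) = - 9 \left(4 \cdot \frac{1}{4} - -2\right) = - 9 \left(1 + 2\right) = \left(-9\right) 3 = -27$)
$w{\left(L,P \right)} = 4 - 27 P$ ($w{\left(L,P \right)} = - 27 P + 4 = 4 - 27 P$)
$E{\left(X,C \right)} = - C X$
$\frac{1}{-39830 + E{\left(w{\left(-7,-17 \right)},-301 \right)}} = \frac{1}{-39830 - - 301 \left(4 - -459\right)} = \frac{1}{-39830 - - 301 \left(4 + 459\right)} = \frac{1}{-39830 - \left(-301\right) 463} = \frac{1}{-39830 + 139363} = \frac{1}{99533}$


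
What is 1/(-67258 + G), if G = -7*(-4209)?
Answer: -1/37795 ≈ -2.6459e-5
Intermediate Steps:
G = 29463
1/(-67258 + G) = 1/(-67258 + 29463) = 1/(-37795) = -1/37795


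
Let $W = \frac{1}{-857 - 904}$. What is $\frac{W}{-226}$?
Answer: $\frac{1}{397986} \approx 2.5127 \cdot 10^{-6}$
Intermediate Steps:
$W = - \frac{1}{1761}$ ($W = \frac{1}{-1761} = - \frac{1}{1761} \approx -0.00056786$)
$\frac{W}{-226} = - \frac{1}{1761 \left(-226\right)} = \left(- \frac{1}{1761}\right) \left(- \frac{1}{226}\right) = \frac{1}{397986}$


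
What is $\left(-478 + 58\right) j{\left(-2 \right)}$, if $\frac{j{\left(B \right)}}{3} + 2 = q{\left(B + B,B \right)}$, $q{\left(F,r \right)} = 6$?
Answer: $-5040$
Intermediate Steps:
$j{\left(B \right)} = 12$ ($j{\left(B \right)} = -6 + 3 \cdot 6 = -6 + 18 = 12$)
$\left(-478 + 58\right) j{\left(-2 \right)} = \left(-478 + 58\right) 12 = \left(-420\right) 12 = -5040$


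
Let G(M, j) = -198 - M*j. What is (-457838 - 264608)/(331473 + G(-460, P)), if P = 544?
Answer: -722446/581515 ≈ -1.2424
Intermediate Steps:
G(M, j) = -198 - M*j
(-457838 - 264608)/(331473 + G(-460, P)) = (-457838 - 264608)/(331473 + (-198 - 1*(-460)*544)) = -722446/(331473 + (-198 + 250240)) = -722446/(331473 + 250042) = -722446/581515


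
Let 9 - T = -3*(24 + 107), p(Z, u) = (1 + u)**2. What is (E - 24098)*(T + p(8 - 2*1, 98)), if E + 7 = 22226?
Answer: -19171437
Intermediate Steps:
E = 22219 (E = -7 + 22226 = 22219)
T = 402 (T = 9 - (-3)*(24 + 107) = 9 - (-3)*131 = 9 - 1*(-393) = 9 + 393 = 402)
(E - 24098)*(T + p(8 - 2*1, 98)) = (22219 - 24098)*(402 + (1 + 98)**2) = -1879*(402 + 99**2) = -1879*(402 + 9801) = -1879*10203 = -19171437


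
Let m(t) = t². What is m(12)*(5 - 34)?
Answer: -4176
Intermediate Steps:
m(12)*(5 - 34) = 12²*(5 - 34) = 144*(-29) = -4176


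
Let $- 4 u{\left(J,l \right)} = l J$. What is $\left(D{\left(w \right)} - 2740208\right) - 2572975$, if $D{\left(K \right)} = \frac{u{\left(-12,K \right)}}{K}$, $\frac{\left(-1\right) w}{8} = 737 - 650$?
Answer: $-5313180$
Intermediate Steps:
$w = -696$ ($w = - 8 \left(737 - 650\right) = \left(-8\right) 87 = -696$)
$u{\left(J,l \right)} = - \frac{J l}{4}$ ($u{\left(J,l \right)} = - \frac{l J}{4} = - \frac{J l}{4}$)
$D{\left(K \right)} = 3$ ($D{\left(K \right)} = \frac{\left(- \frac{1}{4}\right) \left(-12\right) K}{K} = \frac{3 K}{K} = 3$)
$\left(D{\left(w \right)} - 2740208\right) - 2572975 = \left(3 - 2740208\right) - 2572975 = -2740205 - 2572975 = -5313180$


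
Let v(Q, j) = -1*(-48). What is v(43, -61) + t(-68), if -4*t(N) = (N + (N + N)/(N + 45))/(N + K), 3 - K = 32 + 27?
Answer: 136539/2852 ≈ 47.875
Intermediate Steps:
v(Q, j) = 48
K = -56 (K = 3 - (32 + 27) = 3 - 1*59 = 3 - 59 = -56)
t(N) = -(N + 2*N/(45 + N))/(4*(-56 + N)) (t(N) = -(N + (N + N)/(N + 45))/(4*(N - 56)) = -(N + (2*N)/(45 + N))/(4*(-56 + N)) = -(N + 2*N/(45 + N))/(4*(-56 + N)))
v(43, -61) + t(-68) = 48 + (1/4)*(-68)*(47 - 68)/(2520 - 1*(-68)**2 + 11*(-68)) = 48 + (1/4)*(-68)*(-21)/(2520 - 1*4624 - 748) = 48 + (1/4)*(-68)*(-21)/(2520 - 4624 - 748) = 48 + (1/4)*(-68)*(-21)/(-2852) = 48 + (1/4)*(-68)*(-1/2852)*(-21) = 48 - 357/2852 = 136539/2852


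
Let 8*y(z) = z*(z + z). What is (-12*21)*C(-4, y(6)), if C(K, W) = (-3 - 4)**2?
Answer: -12348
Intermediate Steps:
y(z) = z**2/4 (y(z) = (z*(z + z))/8 = (z*(2*z))/8 = (2*z**2)/8 = z**2/4)
C(K, W) = 49 (C(K, W) = (-7)**2 = 49)
(-12*21)*C(-4, y(6)) = -12*21*49 = -252*49 = -12348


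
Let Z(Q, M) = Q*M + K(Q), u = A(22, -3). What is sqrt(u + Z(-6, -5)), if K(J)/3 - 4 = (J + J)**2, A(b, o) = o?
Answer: sqrt(471) ≈ 21.703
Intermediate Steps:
u = -3
K(J) = 12 + 12*J**2 (K(J) = 12 + 3*(J + J)**2 = 12 + 3*(2*J)**2 = 12 + 3*(4*J**2) = 12 + 12*J**2)
Z(Q, M) = 12 + 12*Q**2 + M*Q (Z(Q, M) = Q*M + (12 + 12*Q**2) = M*Q + (12 + 12*Q**2) = 12 + 12*Q**2 + M*Q)
sqrt(u + Z(-6, -5)) = sqrt(-3 + (12 + 12*(-6)**2 - 5*(-6))) = sqrt(-3 + (12 + 12*36 + 30)) = sqrt(-3 + (12 + 432 + 30)) = sqrt(-3 + 474) = sqrt(471)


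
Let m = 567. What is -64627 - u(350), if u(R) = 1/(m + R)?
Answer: -59262960/917 ≈ -64627.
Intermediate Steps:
u(R) = 1/(567 + R)
-64627 - u(350) = -64627 - 1/(567 + 350) = -64627 - 1/917 = -59262960/917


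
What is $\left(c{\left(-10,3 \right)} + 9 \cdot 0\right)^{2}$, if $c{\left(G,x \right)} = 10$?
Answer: $100$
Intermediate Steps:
$\left(c{\left(-10,3 \right)} + 9 \cdot 0\right)^{2} = \left(10 + 9 \cdot 0\right)^{2} = \left(10 + 0\right)^{2} = 10^{2} = 100$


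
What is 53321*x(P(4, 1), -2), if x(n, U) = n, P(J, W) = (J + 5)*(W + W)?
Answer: 959778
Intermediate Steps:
P(J, W) = 2*W*(5 + J) (P(J, W) = (5 + J)*(2*W) = 2*W*(5 + J))
53321*x(P(4, 1), -2) = 53321*(2*1*(5 + 4)) = 53321*(2*1*9) = 53321*18 = 959778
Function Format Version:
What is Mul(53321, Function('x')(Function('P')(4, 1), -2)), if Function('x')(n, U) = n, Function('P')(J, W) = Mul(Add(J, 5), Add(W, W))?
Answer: 959778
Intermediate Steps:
Function('P')(J, W) = Mul(2, W, Add(5, J)) (Function('P')(J, W) = Mul(Add(5, J), Mul(2, W)) = Mul(2, W, Add(5, J)))
Mul(53321, Function('x')(Function('P')(4, 1), -2)) = Mul(53321, Mul(2, 1, Add(5, 4))) = Mul(53321, Mul(2, 1, 9)) = Mul(53321, 18) = 959778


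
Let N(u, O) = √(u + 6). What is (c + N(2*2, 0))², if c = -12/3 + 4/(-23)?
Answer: 14506/529 - 192*√10/23 ≈ 1.0234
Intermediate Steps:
N(u, O) = √(6 + u)
c = -96/23 (c = -12*⅓ + 4*(-1/23) = -4 - 4/23 = -96/23 ≈ -4.1739)
(c + N(2*2, 0))² = (-96/23 + √(6 + 2*2))² = (-96/23 + √(6 + 4))² = (-96/23 + √10)²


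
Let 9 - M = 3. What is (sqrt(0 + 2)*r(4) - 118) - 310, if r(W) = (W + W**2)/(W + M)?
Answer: -428 + 2*sqrt(2) ≈ -425.17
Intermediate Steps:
M = 6 (M = 9 - 1*3 = 9 - 3 = 6)
r(W) = (W + W**2)/(6 + W) (r(W) = (W + W**2)/(W + 6) = (W + W**2)/(6 + W))
(sqrt(0 + 2)*r(4) - 118) - 310 = (sqrt(0 + 2)*(4*(1 + 4)/(6 + 4)) - 118) - 310 = (sqrt(2)*(4*5/10) - 118) - 310 = (sqrt(2)*(4*(1/10)*5) - 118) - 310 = (sqrt(2)*2 - 118) - 310 = (2*sqrt(2) - 118) - 310 = (-118 + 2*sqrt(2)) - 310 = -428 + 2*sqrt(2)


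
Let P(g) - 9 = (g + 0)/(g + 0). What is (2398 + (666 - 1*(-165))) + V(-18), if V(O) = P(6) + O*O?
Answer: 3563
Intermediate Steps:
P(g) = 10 (P(g) = 9 + (g + 0)/(g + 0) = 9 + g/g = 9 + 1 = 10)
V(O) = 10 + O² (V(O) = 10 + O*O = 10 + O²)
(2398 + (666 - 1*(-165))) + V(-18) = (2398 + (666 - 1*(-165))) + (10 + (-18)²) = (2398 + (666 + 165)) + (10 + 324) = (2398 + 831) + 334 = 3229 + 334 = 3563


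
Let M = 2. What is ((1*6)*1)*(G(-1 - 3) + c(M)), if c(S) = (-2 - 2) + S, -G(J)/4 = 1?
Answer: -36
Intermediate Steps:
G(J) = -4 (G(J) = -4*1 = -4)
c(S) = -4 + S
((1*6)*1)*(G(-1 - 3) + c(M)) = ((1*6)*1)*(-4 + (-4 + 2)) = (6*1)*(-4 - 2) = 6*(-6) = -36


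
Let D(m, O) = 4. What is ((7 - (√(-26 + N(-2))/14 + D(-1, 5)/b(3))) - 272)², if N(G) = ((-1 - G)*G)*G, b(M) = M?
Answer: 62563199/882 + 799*I*√22/21 ≈ 70933.0 + 178.46*I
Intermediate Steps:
N(G) = G²*(-1 - G) (N(G) = (G*(-1 - G))*G = G²*(-1 - G))
((7 - (√(-26 + N(-2))/14 + D(-1, 5)/b(3))) - 272)² = ((7 - (√(-26 + (-2)²*(-1 - 1*(-2)))/14 + 4/3)) - 272)² = ((7 - (√(-26 + 4*(-1 + 2))*(1/14) + 4*(⅓))) - 272)² = ((7 - (√(-26 + 4*1)*(1/14) + 4/3)) - 272)² = ((7 - (√(-26 + 4)*(1/14) + 4/3)) - 272)² = ((7 - (√(-22)*(1/14) + 4/3)) - 272)² = ((7 - ((I*√22)*(1/14) + 4/3)) - 272)² = ((7 - (I*√22/14 + 4/3)) - 272)² = ((7 - (4/3 + I*√22/14)) - 272)² = ((7 + (-4/3 - I*√22/14)) - 272)² = ((17/3 - I*√22/14) - 272)² = (-799/3 - I*√22/14)²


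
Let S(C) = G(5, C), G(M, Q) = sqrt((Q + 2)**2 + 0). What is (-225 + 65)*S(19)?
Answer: -3360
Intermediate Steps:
G(M, Q) = sqrt((2 + Q)**2) (G(M, Q) = sqrt((2 + Q)**2 + 0) = sqrt((2 + Q)**2))
S(C) = sqrt((2 + C)**2)
(-225 + 65)*S(19) = (-225 + 65)*sqrt((2 + 19)**2) = -160*sqrt(21**2) = -160*sqrt(441) = -160*21 = -3360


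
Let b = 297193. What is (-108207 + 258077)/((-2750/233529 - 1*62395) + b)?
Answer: 17499495615/27416069696 ≈ 0.63829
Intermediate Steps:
(-108207 + 258077)/((-2750/233529 - 1*62395) + b) = (-108207 + 258077)/((-2750/233529 - 1*62395) + 297193) = 149870/((-2750*1/233529 - 62395) + 297193) = 149870/((-2750/233529 - 62395) + 297193) = 149870/(-14571044705/233529 + 297193) = 149870/(54832139392/233529) = 149870*(233529/54832139392) = 17499495615/27416069696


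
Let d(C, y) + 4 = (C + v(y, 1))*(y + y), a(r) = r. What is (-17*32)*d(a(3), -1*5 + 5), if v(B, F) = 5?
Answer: 2176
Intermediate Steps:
d(C, y) = -4 + 2*y*(5 + C) (d(C, y) = -4 + (C + 5)*(y + y) = -4 + (5 + C)*(2*y) = -4 + 2*y*(5 + C))
(-17*32)*d(a(3), -1*5 + 5) = (-17*32)*(-4 + 10*(-1*5 + 5) + 2*3*(-1*5 + 5)) = -544*(-4 + 10*(-5 + 5) + 2*3*(-5 + 5)) = -544*(-4 + 10*0 + 2*3*0) = -544*(-4 + 0 + 0) = -544*(-4) = 2176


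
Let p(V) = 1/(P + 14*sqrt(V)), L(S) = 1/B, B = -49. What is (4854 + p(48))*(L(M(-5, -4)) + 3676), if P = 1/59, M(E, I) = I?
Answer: 28633224754140117/1604713103 + 5016065304*sqrt(3)/229244729 ≈ 1.7843e+7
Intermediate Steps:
P = 1/59 ≈ 0.016949
L(S) = -1/49 (L(S) = 1/(-49) = -1/49)
p(V) = 1/(1/59 + 14*sqrt(V))
(4854 + p(48))*(L(M(-5, -4)) + 3676) = (4854 + 59/(1 + 826*sqrt(48)))*(-1/49 + 3676) = (4854 + 59/(1 + 826*(4*sqrt(3))))*(180123/49) = (4854 + 59/(1 + 3304*sqrt(3)))*(180123/49) = 874317042/49 + 10627257/(49*(1 + 3304*sqrt(3)))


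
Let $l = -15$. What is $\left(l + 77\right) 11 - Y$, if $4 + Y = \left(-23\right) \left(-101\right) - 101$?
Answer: $-1536$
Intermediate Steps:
$Y = 2218$ ($Y = -4 - -2222 = -4 + \left(2323 - 101\right) = -4 + 2222 = 2218$)
$\left(l + 77\right) 11 - Y = \left(-15 + 77\right) 11 - 2218 = 62 \cdot 11 - 2218 = 682 - 2218 = -1536$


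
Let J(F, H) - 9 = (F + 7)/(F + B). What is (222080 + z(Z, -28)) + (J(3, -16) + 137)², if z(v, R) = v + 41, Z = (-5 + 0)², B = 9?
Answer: 8773417/36 ≈ 2.4371e+5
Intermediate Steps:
J(F, H) = 9 + (7 + F)/(9 + F) (J(F, H) = 9 + (F + 7)/(F + 9) = 9 + (7 + F)/(9 + F))
Z = 25 (Z = (-5)² = 25)
z(v, R) = 41 + v
(222080 + z(Z, -28)) + (J(3, -16) + 137)² = (222080 + (41 + 25)) + (2*(44 + 5*3)/(9 + 3) + 137)² = (222080 + 66) + (2*(44 + 15)/12 + 137)² = 222146 + (2*(1/12)*59 + 137)² = 222146 + (59/6 + 137)² = 222146 + (881/6)² = 222146 + 776161/36 = 8773417/36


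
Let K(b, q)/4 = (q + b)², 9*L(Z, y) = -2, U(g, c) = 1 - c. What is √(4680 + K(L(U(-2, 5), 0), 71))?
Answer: 2*√500539/9 ≈ 157.22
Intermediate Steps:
L(Z, y) = -2/9 (L(Z, y) = (⅑)*(-2) = -2/9)
K(b, q) = 4*(b + q)² (K(b, q) = 4*(q + b)² = 4*(b + q)²)
√(4680 + K(L(U(-2, 5), 0), 71)) = √(4680 + 4*(-2/9 + 71)²) = √(4680 + 4*(637/9)²) = √(4680 + 4*(405769/81)) = √(4680 + 1623076/81) = √(2002156/81) = 2*√500539/9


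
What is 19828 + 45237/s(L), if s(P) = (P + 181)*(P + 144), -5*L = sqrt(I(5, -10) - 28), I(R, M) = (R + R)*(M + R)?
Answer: 1403571397156267/70781147539 + 612584375*I*sqrt(78)/141562295078 ≈ 19830.0 + 0.038218*I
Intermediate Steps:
I(R, M) = 2*R*(M + R) (I(R, M) = (2*R)*(M + R) = 2*R*(M + R))
L = -I*sqrt(78)/5 (L = -sqrt(2*5*(-10 + 5) - 28)/5 = -sqrt(2*5*(-5) - 28)/5 = -sqrt(-50 - 28)/5 = -I*sqrt(78)/5 ≈ -1.7664*I)
s(P) = (144 + P)*(181 + P) (s(P) = (181 + P)*(144 + P) = (144 + P)*(181 + P))
19828 + 45237/s(L) = 19828 + 45237/(26064 + (-I*sqrt(78)/5)**2 + 325*(-I*sqrt(78)/5)) = 19828 + 45237/(26064 - 78/25 - 65*I*sqrt(78)) = 19828 + 45237/(651522/25 - 65*I*sqrt(78))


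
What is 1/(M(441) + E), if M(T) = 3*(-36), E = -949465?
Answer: -1/949573 ≈ -1.0531e-6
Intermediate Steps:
M(T) = -108
1/(M(441) + E) = 1/(-108 - 949465) = 1/(-949573) = -1/949573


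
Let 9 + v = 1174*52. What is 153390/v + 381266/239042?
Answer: 29969373877/7295442319 ≈ 4.1080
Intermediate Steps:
v = 61039 (v = -9 + 1174*52 = -9 + 61048 = 61039)
153390/v + 381266/239042 = 153390/61039 + 381266/239042 = 153390*(1/61039) + 381266*(1/239042) = 153390/61039 + 190633/119521 = 29969373877/7295442319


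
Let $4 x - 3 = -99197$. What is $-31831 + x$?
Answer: $- \frac{113259}{2} \approx -56630.0$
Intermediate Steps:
$x = - \frac{49597}{2}$ ($x = \frac{3}{4} + \frac{1}{4} \left(-99197\right) = \frac{3}{4} - \frac{99197}{4} = - \frac{49597}{2} \approx -24799.0$)
$-31831 + x = -31831 - \frac{49597}{2} = - \frac{113259}{2}$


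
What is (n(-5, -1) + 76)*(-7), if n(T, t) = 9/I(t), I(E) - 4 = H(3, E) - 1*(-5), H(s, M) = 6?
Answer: -2681/5 ≈ -536.20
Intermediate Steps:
I(E) = 15 (I(E) = 4 + (6 - 1*(-5)) = 4 + (6 + 5) = 4 + 11 = 15)
n(T, t) = ⅗ (n(T, t) = 9/15 = 9*(1/15) = ⅗)
(n(-5, -1) + 76)*(-7) = (⅗ + 76)*(-7) = (383/5)*(-7) = -2681/5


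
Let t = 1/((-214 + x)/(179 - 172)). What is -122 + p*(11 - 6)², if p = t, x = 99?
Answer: -2841/23 ≈ -123.52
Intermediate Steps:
t = -7/115 (t = 1/((-214 + 99)/(179 - 172)) = 1/(-115/7) = -7/115 ≈ -0.060870)
p = -7/115 ≈ -0.060870
-122 + p*(11 - 6)² = -122 - 7*(11 - 6)²/115 = -122 - 7/115*5² = -122 - 7/115*25 = -122 - 35/23 = -2841/23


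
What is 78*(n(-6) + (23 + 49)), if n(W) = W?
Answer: 5148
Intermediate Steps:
78*(n(-6) + (23 + 49)) = 78*(-6 + (23 + 49)) = 78*(-6 + 72) = 78*66 = 5148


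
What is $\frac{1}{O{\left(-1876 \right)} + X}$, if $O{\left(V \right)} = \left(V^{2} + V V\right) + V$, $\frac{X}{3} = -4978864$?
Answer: $- \frac{1}{7899716} \approx -1.2659 \cdot 10^{-7}$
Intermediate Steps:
$X = -14936592$ ($X = 3 \left(-4978864\right) = -14936592$)
$O{\left(V \right)} = V + 2 V^{2}$ ($O{\left(V \right)} = \left(V^{2} + V^{2}\right) + V = 2 V^{2} + V = V + 2 V^{2}$)
$\frac{1}{O{\left(-1876 \right)} + X} = \frac{1}{- 1876 \left(1 + 2 \left(-1876\right)\right) - 14936592} = \frac{1}{- 1876 \left(1 - 3752\right) - 14936592} = \frac{1}{\left(-1876\right) \left(-3751\right) - 14936592} = \frac{1}{7036876 - 14936592} = \frac{1}{-7899716} = - \frac{1}{7899716}$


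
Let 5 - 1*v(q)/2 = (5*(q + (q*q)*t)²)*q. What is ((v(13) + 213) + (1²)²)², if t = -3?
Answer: 1006441108495936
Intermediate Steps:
v(q) = 10 - 10*q*(q - 3*q²)² (v(q) = 10 - 2*5*(q + (q*q)*(-3))²*q = 10 - 2*5*(q + q²*(-3))²*q = 10 - 2*5*(q - 3*q²)²*q = 10 - 10*q*(q - 3*q²)²)
((v(13) + 213) + (1²)²)² = (((10 - 10*13³*(-1 + 3*13)²) + 213) + (1²)²)² = (((10 - 10*2197*(-1 + 39)²) + 213) + 1²)² = (((10 - 10*2197*38²) + 213) + 1)² = (((10 - 10*2197*1444) + 213) + 1)² = (((10 - 31724680) + 213) + 1)² = ((-31724670 + 213) + 1)² = (-31724457 + 1)² = (-31724456)² = 1006441108495936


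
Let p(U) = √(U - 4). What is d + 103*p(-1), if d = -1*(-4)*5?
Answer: 20 + 103*I*√5 ≈ 20.0 + 230.31*I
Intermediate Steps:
p(U) = √(-4 + U)
d = 20 (d = 4*5 = 20)
d + 103*p(-1) = 20 + 103*√(-4 - 1) = 20 + 103*√(-5) = 20 + 103*(I*√5) = 20 + 103*I*√5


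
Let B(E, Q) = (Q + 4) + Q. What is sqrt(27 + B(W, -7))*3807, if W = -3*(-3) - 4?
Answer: 3807*sqrt(17) ≈ 15697.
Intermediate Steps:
W = 5 (W = 9 - 4 = 5)
B(E, Q) = 4 + 2*Q (B(E, Q) = (4 + Q) + Q = 4 + 2*Q)
sqrt(27 + B(W, -7))*3807 = sqrt(27 + (4 + 2*(-7)))*3807 = sqrt(27 + (4 - 14))*3807 = sqrt(27 - 10)*3807 = sqrt(17)*3807 = 3807*sqrt(17)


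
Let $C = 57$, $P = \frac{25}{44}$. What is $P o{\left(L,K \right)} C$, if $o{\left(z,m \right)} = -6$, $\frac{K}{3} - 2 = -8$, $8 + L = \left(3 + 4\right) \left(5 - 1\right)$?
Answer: $- \frac{4275}{22} \approx -194.32$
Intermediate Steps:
$L = 20$ ($L = -8 + \left(3 + 4\right) \left(5 - 1\right) = -8 + 7 \cdot 4 = -8 + 28 = 20$)
$K = -18$ ($K = 6 + 3 \left(-8\right) = 6 - 24 = -18$)
$P = \frac{25}{44}$ ($P = 25 \cdot \frac{1}{44} = \frac{25}{44} \approx 0.56818$)
$P o{\left(L,K \right)} C = \frac{25}{44} \left(-6\right) 57 = \left(- \frac{75}{22}\right) 57 = - \frac{4275}{22}$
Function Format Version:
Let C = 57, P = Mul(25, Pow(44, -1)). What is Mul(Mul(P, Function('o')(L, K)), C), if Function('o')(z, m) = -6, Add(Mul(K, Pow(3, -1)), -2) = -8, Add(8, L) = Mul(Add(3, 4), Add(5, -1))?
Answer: Rational(-4275, 22) ≈ -194.32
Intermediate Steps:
L = 20 (L = Add(-8, Mul(Add(3, 4), Add(5, -1))) = Add(-8, Mul(7, 4)) = Add(-8, 28) = 20)
K = -18 (K = Add(6, Mul(3, -8)) = Add(6, -24) = -18)
P = Rational(25, 44) (P = Mul(25, Rational(1, 44)) = Rational(25, 44) ≈ 0.56818)
Mul(Mul(P, Function('o')(L, K)), C) = Mul(Mul(Rational(25, 44), -6), 57) = Mul(Rational(-75, 22), 57) = Rational(-4275, 22)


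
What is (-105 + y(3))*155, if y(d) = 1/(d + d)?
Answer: -97495/6 ≈ -16249.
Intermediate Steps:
y(d) = 1/(2*d)
(-105 + y(3))*155 = (-105 + (1/2)/3)*155 = (-105 + (1/2)*(1/3))*155 = (-105 + 1/6)*155 = -629/6*155 = -97495/6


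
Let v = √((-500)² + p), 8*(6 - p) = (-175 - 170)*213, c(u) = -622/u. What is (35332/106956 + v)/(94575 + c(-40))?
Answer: 176660/50585134329 + 35*√84634/1891811 ≈ 0.0053857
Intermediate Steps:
p = 73533/8 (p = 6 - (-175 - 170)*213/8 = 6 - (-345)*213/8 = 6 - ⅛*(-73485) = 6 + 73485/8 = 73533/8 ≈ 9191.6)
v = 7*√84634/4 (v = √((-500)² + 73533/8) = √(250000 + 73533/8) = √(2073533/8) = 7*√84634/4 ≈ 509.11)
(35332/106956 + v)/(94575 + c(-40)) = (35332/106956 + 7*√84634/4)/(94575 - 622/(-40)) = (35332*(1/106956) + 7*√84634/4)/(94575 - 622*(-1/40)) = (8833/26739 + 7*√84634/4)/(94575 + 311/20) = (8833/26739 + 7*√84634/4)/(1891811/20) = (8833/26739 + 7*√84634/4)*(20/1891811) = 176660/50585134329 + 35*√84634/1891811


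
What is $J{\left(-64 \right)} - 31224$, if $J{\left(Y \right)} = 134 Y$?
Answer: $-39800$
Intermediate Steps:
$J{\left(-64 \right)} - 31224 = 134 \left(-64\right) - 31224 = -8576 - 31224 = -39800$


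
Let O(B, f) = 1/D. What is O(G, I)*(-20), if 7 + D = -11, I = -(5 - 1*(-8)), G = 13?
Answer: 10/9 ≈ 1.1111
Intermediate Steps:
I = -13 (I = -(5 + 8) = -1*13 = -13)
D = -18 (D = -7 - 11 = -18)
O(B, f) = -1/18 (O(B, f) = 1/(-18) = -1/18)
O(G, I)*(-20) = -1/18*(-20) = 10/9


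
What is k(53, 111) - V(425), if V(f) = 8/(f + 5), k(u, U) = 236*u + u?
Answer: 2700611/215 ≈ 12561.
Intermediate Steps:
k(u, U) = 237*u
V(f) = 8/(5 + f)
k(53, 111) - V(425) = 237*53 - 8/(5 + 425) = 12561 - 8/430 = 12561 - 1*4/215 = 12561 - 4/215 = 2700611/215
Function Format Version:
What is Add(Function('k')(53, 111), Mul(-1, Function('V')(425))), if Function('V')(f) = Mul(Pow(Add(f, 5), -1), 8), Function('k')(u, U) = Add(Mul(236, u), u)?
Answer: Rational(2700611, 215) ≈ 12561.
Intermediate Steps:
Function('k')(u, U) = Mul(237, u)
Function('V')(f) = Mul(8, Pow(Add(5, f), -1)) (Function('V')(f) = Mul(Pow(Add(5, f), -1), 8) = Mul(8, Pow(Add(5, f), -1)))
Add(Function('k')(53, 111), Mul(-1, Function('V')(425))) = Add(Mul(237, 53), Mul(-1, Mul(8, Pow(Add(5, 425), -1)))) = Add(12561, Mul(-1, Mul(8, Pow(430, -1)))) = Add(12561, Mul(-1, Mul(8, Rational(1, 430)))) = Add(12561, Mul(-1, Rational(4, 215))) = Add(12561, Rational(-4, 215)) = Rational(2700611, 215)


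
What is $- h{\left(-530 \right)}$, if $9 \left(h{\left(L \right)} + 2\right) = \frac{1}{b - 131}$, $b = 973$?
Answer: $\frac{15155}{7578} \approx 1.9999$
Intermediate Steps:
$h{\left(L \right)} = - \frac{15155}{7578}$ ($h{\left(L \right)} = -2 + \frac{1}{9 \left(973 - 131\right)} = -2 + \frac{1}{9 \cdot 842} = -2 + \frac{1}{9} \cdot \frac{1}{842} = -2 + \frac{1}{7578} = - \frac{15155}{7578}$)
$- h{\left(-530 \right)} = \left(-1\right) \left(- \frac{15155}{7578}\right) = \frac{15155}{7578}$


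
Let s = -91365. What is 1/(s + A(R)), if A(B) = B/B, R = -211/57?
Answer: -1/91364 ≈ -1.0945e-5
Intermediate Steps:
R = -211/57 (R = -211*1/57 = -211/57 ≈ -3.7018)
A(B) = 1
1/(s + A(R)) = 1/(-91365 + 1) = 1/(-91364) = -1/91364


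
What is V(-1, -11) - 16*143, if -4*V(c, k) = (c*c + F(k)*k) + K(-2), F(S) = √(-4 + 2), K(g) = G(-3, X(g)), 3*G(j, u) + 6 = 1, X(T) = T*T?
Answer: -13727/6 + 11*I*√2/4 ≈ -2287.8 + 3.8891*I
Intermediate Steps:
X(T) = T²
G(j, u) = -5/3 (G(j, u) = -2 + (⅓)*1 = -2 + ⅓ = -5/3)
K(g) = -5/3
F(S) = I*√2 (F(S) = √(-2) = I*√2)
V(c, k) = 5/12 - c²/4 - I*k*√2/4 (V(c, k) = -((c*c + (I*√2)*k) - 5/3)/4 = -((c² + I*k*√2) - 5/3)/4 = -(-5/3 + c² + I*k*√2)/4 = 5/12 - c²/4 - I*k*√2/4)
V(-1, -11) - 16*143 = (5/12 - ¼*(-1)² - ¼*I*(-11)*√2) - 16*143 = (5/12 - ¼*1 + 11*I*√2/4) - 2288 = (5/12 - ¼ + 11*I*√2/4) - 2288 = (⅙ + 11*I*√2/4) - 2288 = -13727/6 + 11*I*√2/4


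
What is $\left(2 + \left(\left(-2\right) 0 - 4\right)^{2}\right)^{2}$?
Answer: $324$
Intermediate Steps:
$\left(2 + \left(\left(-2\right) 0 - 4\right)^{2}\right)^{2} = \left(2 + \left(0 - 4\right)^{2}\right)^{2} = \left(2 + \left(-4\right)^{2}\right)^{2} = \left(2 + 16\right)^{2} = 18^{2} = 324$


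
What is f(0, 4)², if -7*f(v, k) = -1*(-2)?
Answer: 4/49 ≈ 0.081633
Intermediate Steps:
f(v, k) = -2/7 (f(v, k) = -(-1)*(-2)/7 = -⅐*2 = -2/7)
f(0, 4)² = (-2/7)² = 4/49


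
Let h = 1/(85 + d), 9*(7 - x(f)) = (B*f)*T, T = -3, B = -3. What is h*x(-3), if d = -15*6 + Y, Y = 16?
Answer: 10/11 ≈ 0.90909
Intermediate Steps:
x(f) = 7 - f (x(f) = 7 - (-3*f)*(-3)/9 = 7 - f)
d = -74 (d = -15*6 + 16 = -90 + 16 = -74)
h = 1/11 (h = 1/(85 - 74) = 1/11 ≈ 0.090909)
h*x(-3) = (7 - 1*(-3))/11 = (7 + 3)/11 = (1/11)*10 = 10/11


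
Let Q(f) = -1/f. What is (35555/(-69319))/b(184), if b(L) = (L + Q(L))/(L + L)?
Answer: -481500032/469358949 ≈ -1.0259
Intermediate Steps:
b(L) = (L - 1/L)/(2*L) (b(L) = (L - 1/L)/(L + L) = (L - 1/L)/((2*L)) = (L - 1/L)*(1/(2*L)) = (L - 1/L)/(2*L))
(35555/(-69319))/b(184) = (35555/(-69319))/(((½)*(-1 + 184²)/184²)) = (35555*(-1/69319))/(((½)*(1/33856)*(-1 + 33856))) = -35555/(69319*((½)*(1/33856)*33855)) = -35555/(69319*33855/67712) = -35555/69319*67712/33855 = -481500032/469358949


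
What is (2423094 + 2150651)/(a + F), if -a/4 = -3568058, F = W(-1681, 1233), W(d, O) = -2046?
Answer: 4573745/14270186 ≈ 0.32051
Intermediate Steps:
F = -2046
a = 14272232 (a = -4*(-3568058) = 14272232)
(2423094 + 2150651)/(a + F) = (2423094 + 2150651)/(14272232 - 2046) = 4573745/14270186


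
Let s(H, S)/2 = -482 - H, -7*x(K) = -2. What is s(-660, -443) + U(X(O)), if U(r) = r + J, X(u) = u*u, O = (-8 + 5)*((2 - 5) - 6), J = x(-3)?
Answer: 7597/7 ≈ 1085.3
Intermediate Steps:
x(K) = 2/7 (x(K) = -⅐*(-2) = 2/7)
J = 2/7 ≈ 0.28571
s(H, S) = -964 - 2*H (s(H, S) = 2*(-482 - H) = -964 - 2*H)
O = 27 (O = -3*(-3 - 6) = -3*(-9) = 27)
X(u) = u²
U(r) = 2/7 + r (U(r) = r + 2/7 = 2/7 + r)
s(-660, -443) + U(X(O)) = (-964 - 2*(-660)) + (2/7 + 27²) = (-964 + 1320) + (2/7 + 729) = 356 + 5105/7 = 7597/7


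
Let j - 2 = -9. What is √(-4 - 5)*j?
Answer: -21*I ≈ -21.0*I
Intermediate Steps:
j = -7 (j = 2 - 9 = -7)
√(-4 - 5)*j = √(-4 - 5)*(-7) = √(-9)*(-7) = (3*I)*(-7) = -21*I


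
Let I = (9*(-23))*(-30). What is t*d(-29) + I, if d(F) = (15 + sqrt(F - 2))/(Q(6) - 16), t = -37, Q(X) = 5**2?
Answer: 18445/3 - 37*I*sqrt(31)/9 ≈ 6148.3 - 22.89*I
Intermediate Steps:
Q(X) = 25
d(F) = 5/3 + sqrt(-2 + F)/9 (d(F) = (15 + sqrt(F - 2))/(25 - 16) = (15 + sqrt(-2 + F))/9 = (15 + sqrt(-2 + F))*(1/9) = 5/3 + sqrt(-2 + F)/9)
I = 6210 (I = -207*(-30) = 6210)
t*d(-29) + I = -37*(5/3 + sqrt(-2 - 29)/9) + 6210 = -37*(5/3 + sqrt(-31)/9) + 6210 = -37*(5/3 + (I*sqrt(31))/9) + 6210 = -37*(5/3 + I*sqrt(31)/9) + 6210 = (-185/3 - 37*I*sqrt(31)/9) + 6210 = 18445/3 - 37*I*sqrt(31)/9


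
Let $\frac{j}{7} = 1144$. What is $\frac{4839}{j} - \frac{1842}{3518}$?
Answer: $\frac{1136433}{14086072} \approx 0.080678$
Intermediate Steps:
$j = 8008$ ($j = 7 \cdot 1144 = 8008$)
$\frac{4839}{j} - \frac{1842}{3518} = \frac{4839}{8008} - \frac{1842}{3518} = 4839 \cdot \frac{1}{8008} - \frac{921}{1759} = \frac{4839}{8008} - \frac{921}{1759} = \frac{1136433}{14086072}$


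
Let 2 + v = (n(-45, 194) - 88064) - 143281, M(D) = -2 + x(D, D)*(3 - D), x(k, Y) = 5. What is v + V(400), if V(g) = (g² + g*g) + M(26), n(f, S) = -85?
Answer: 88451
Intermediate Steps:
M(D) = 13 - 5*D (M(D) = -2 + 5*(3 - D) = -2 + (15 - 5*D) = 13 - 5*D)
V(g) = -117 + 2*g² (V(g) = (g² + g*g) + (13 - 5*26) = (g² + g²) + (13 - 130) = 2*g² - 117 = -117 + 2*g²)
v = -231432 (v = -2 + ((-85 - 88064) - 143281) = -2 + (-88149 - 143281) = -2 - 231430 = -231432)
v + V(400) = -231432 + (-117 + 2*400²) = -231432 + (-117 + 2*160000) = -231432 + (-117 + 320000) = -231432 + 319883 = 88451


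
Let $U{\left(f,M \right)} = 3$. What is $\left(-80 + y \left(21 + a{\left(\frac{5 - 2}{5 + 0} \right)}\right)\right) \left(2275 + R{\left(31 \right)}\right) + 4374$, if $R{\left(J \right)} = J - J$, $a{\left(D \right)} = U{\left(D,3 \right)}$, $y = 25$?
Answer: $1187374$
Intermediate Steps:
$a{\left(D \right)} = 3$
$R{\left(J \right)} = 0$
$\left(-80 + y \left(21 + a{\left(\frac{5 - 2}{5 + 0} \right)}\right)\right) \left(2275 + R{\left(31 \right)}\right) + 4374 = \left(-80 + 25 \left(21 + 3\right)\right) \left(2275 + 0\right) + 4374 = \left(-80 + 25 \cdot 24\right) 2275 + 4374 = \left(-80 + 600\right) 2275 + 4374 = 520 \cdot 2275 + 4374 = 1183000 + 4374 = 1187374$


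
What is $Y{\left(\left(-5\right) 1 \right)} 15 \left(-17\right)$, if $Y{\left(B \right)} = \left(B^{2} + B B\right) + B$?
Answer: $-11475$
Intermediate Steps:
$Y{\left(B \right)} = B + 2 B^{2}$ ($Y{\left(B \right)} = \left(B^{2} + B^{2}\right) + B = 2 B^{2} + B = B + 2 B^{2}$)
$Y{\left(\left(-5\right) 1 \right)} 15 \left(-17\right) = \left(-5\right) 1 \left(1 + 2 \left(\left(-5\right) 1\right)\right) 15 \left(-17\right) = - 5 \left(1 + 2 \left(-5\right)\right) 15 \left(-17\right) = - 5 \left(1 - 10\right) 15 \left(-17\right) = \left(-5\right) \left(-9\right) 15 \left(-17\right) = 45 \cdot 15 \left(-17\right) = 675 \left(-17\right) = -11475$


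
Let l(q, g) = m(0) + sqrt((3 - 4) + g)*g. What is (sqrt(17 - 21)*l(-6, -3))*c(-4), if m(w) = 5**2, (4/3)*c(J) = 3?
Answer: 27 + 225*I/2 ≈ 27.0 + 112.5*I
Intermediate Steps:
c(J) = 9/4 (c(J) = (3/4)*3 = 9/4)
m(w) = 25
l(q, g) = 25 + g*sqrt(-1 + g) (l(q, g) = 25 + sqrt((3 - 4) + g)*g = 25 + sqrt(-1 + g)*g = 25 + g*sqrt(-1 + g))
(sqrt(17 - 21)*l(-6, -3))*c(-4) = (sqrt(17 - 21)*(25 - 3*sqrt(-1 - 3)))*(9/4) = (sqrt(-4)*(25 - 6*I))*(9/4) = ((2*I)*(25 - 6*I))*(9/4) = (2*I*(25 - 6*I))*(9/4) = 9*I*(25 - 6*I)/2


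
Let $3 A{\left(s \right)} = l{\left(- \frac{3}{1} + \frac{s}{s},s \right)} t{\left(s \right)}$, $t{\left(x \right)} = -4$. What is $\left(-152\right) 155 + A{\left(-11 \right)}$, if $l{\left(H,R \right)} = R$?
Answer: $- \frac{70636}{3} \approx -23545.0$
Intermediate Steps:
$A{\left(s \right)} = - \frac{4 s}{3}$ ($A{\left(s \right)} = \frac{s \left(-4\right)}{3} = \frac{\left(-4\right) s}{3} = - \frac{4 s}{3}$)
$\left(-152\right) 155 + A{\left(-11 \right)} = \left(-152\right) 155 - - \frac{44}{3} = -23560 + \frac{44}{3} = - \frac{70636}{3}$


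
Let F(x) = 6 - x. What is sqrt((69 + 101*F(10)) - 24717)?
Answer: 2*I*sqrt(6263) ≈ 158.28*I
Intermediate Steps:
sqrt((69 + 101*F(10)) - 24717) = sqrt((69 + 101*(6 - 1*10)) - 24717) = sqrt((69 + 101*(6 - 10)) - 24717) = sqrt((69 + 101*(-4)) - 24717) = sqrt((69 - 404) - 24717) = sqrt(-335 - 24717) = sqrt(-25052) = 2*I*sqrt(6263)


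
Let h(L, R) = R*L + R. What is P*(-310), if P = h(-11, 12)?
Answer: 37200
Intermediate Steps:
h(L, R) = R + L*R (h(L, R) = L*R + R = R + L*R)
P = -120 (P = 12*(1 - 11) = 12*(-10) = -120)
P*(-310) = -120*(-310) = 37200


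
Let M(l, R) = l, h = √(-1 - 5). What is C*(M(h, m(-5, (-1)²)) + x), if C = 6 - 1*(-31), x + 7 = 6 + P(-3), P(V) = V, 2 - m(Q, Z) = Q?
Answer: -148 + 37*I*√6 ≈ -148.0 + 90.631*I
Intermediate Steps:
m(Q, Z) = 2 - Q
h = I*√6 (h = √(-6) = I*√6 ≈ 2.4495*I)
x = -4 (x = -7 + (6 - 3) = -7 + 3 = -4)
C = 37 (C = 6 + 31 = 37)
C*(M(h, m(-5, (-1)²)) + x) = 37*(I*√6 - 4) = 37*(-4 + I*√6) = -148 + 37*I*√6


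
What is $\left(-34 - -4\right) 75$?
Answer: $-2250$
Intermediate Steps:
$\left(-34 - -4\right) 75 = \left(-34 + \left(5 - 1\right)\right) 75 = \left(-34 + 4\right) 75 = \left(-30\right) 75 = -2250$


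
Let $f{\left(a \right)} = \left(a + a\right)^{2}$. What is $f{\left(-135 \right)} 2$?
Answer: $145800$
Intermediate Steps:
$f{\left(a \right)} = 4 a^{2}$ ($f{\left(a \right)} = \left(2 a\right)^{2} = 4 a^{2}$)
$f{\left(-135 \right)} 2 = 4 \left(-135\right)^{2} \cdot 2 = 4 \cdot 18225 \cdot 2 = 72900 \cdot 2 = 145800$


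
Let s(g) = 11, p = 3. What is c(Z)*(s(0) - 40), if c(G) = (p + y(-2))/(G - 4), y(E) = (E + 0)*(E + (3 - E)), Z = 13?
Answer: 29/3 ≈ 9.6667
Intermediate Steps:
y(E) = 3*E (y(E) = E*3 = 3*E)
c(G) = -3/(-4 + G) (c(G) = (3 + 3*(-2))/(G - 4) = (3 - 6)/(-4 + G) = -3/(-4 + G))
c(Z)*(s(0) - 40) = (-3/(-4 + 13))*(11 - 40) = -3/9*(-29) = -3*⅑*(-29) = -⅓*(-29) = 29/3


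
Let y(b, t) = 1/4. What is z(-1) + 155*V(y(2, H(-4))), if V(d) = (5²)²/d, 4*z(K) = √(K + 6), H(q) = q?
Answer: 387500 + √5/4 ≈ 3.8750e+5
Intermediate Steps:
y(b, t) = ¼
z(K) = √(6 + K)/4 (z(K) = √(K + 6)/4 = √(6 + K)/4)
V(d) = 625/d (V(d) = 25²/d = 625/d)
z(-1) + 155*V(y(2, H(-4))) = √(6 - 1)/4 + 155*(625/(¼)) = √5/4 + 155*(625*4) = √5/4 + 155*2500 = √5/4 + 387500 = 387500 + √5/4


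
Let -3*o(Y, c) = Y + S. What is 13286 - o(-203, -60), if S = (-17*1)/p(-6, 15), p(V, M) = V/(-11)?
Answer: 237743/18 ≈ 13208.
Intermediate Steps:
p(V, M) = -V/11 (p(V, M) = V*(-1/11) = -V/11)
S = -187/6 (S = (-17*1)/((-1/11*(-6))) = -17/6/11 = -17*11/6 = -187/6 ≈ -31.167)
o(Y, c) = 187/18 - Y/3 (o(Y, c) = -(Y - 187/6)/3 = -(-187/6 + Y)/3 = 187/18 - Y/3)
13286 - o(-203, -60) = 13286 - (187/18 - ⅓*(-203)) = 13286 - (187/18 + 203/3) = 13286 - 1*1405/18 = 13286 - 1405/18 = 237743/18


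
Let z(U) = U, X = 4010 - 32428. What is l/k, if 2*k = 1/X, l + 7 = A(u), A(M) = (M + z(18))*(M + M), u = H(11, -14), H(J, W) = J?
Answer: -35863516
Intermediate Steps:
X = -28418
u = 11
A(M) = 2*M*(18 + M) (A(M) = (M + 18)*(M + M) = (18 + M)*(2*M) = 2*M*(18 + M))
l = 631 (l = -7 + 2*11*(18 + 11) = -7 + 2*11*29 = -7 + 638 = 631)
k = -1/56836 (k = (½)/(-28418) = (½)*(-1/28418) = -1/56836 ≈ -1.7594e-5)
l/k = 631/(-1/56836) = 631*(-56836) = -35863516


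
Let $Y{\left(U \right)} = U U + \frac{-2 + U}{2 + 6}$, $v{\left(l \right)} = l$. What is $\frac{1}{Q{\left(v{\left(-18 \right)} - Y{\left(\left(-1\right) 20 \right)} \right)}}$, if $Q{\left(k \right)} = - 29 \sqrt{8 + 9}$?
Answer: $- \frac{\sqrt{17}}{493} \approx -0.0083633$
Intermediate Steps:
$Y{\left(U \right)} = - \frac{1}{4} + U^{2} + \frac{U}{8}$ ($Y{\left(U \right)} = U^{2} + \frac{-2 + U}{8} = U^{2} + \left(-2 + U\right) \frac{1}{8} = U^{2} + \left(- \frac{1}{4} + \frac{U}{8}\right) = - \frac{1}{4} + U^{2} + \frac{U}{8}$)
$Q{\left(k \right)} = - 29 \sqrt{17}$
$\frac{1}{Q{\left(v{\left(-18 \right)} - Y{\left(\left(-1\right) 20 \right)} \right)}} = \frac{1}{\left(-29\right) \sqrt{17}} = - \frac{\sqrt{17}}{493}$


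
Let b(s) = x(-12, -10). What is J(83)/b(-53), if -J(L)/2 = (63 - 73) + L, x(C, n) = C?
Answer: 73/6 ≈ 12.167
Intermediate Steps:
J(L) = 20 - 2*L (J(L) = -2*((63 - 73) + L) = -2*(-10 + L) = 20 - 2*L)
b(s) = -12
J(83)/b(-53) = (20 - 2*83)/(-12) = (20 - 166)*(-1/12) = -146*(-1/12) = 73/6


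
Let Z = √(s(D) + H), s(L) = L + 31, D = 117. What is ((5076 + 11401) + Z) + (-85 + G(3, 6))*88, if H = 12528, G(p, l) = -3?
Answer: 8733 + 2*√3169 ≈ 8845.6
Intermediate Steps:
s(L) = 31 + L
Z = 2*√3169 (Z = √((31 + 117) + 12528) = √(148 + 12528) = √12676 = 2*√3169 ≈ 112.59)
((5076 + 11401) + Z) + (-85 + G(3, 6))*88 = ((5076 + 11401) + 2*√3169) + (-85 - 3)*88 = (16477 + 2*√3169) - 88*88 = (16477 + 2*√3169) - 7744 = 8733 + 2*√3169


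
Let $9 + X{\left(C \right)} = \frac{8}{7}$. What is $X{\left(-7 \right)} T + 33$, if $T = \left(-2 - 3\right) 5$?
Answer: $\frac{1606}{7} \approx 229.43$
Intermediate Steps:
$T = -25$ ($T = \left(-5\right) 5 = -25$)
$X{\left(C \right)} = - \frac{55}{7}$ ($X{\left(C \right)} = -9 + \frac{8}{7} = - \frac{55}{7}$)
$X{\left(-7 \right)} T + 33 = \left(- \frac{55}{7}\right) \left(-25\right) + 33 = \frac{1375}{7} + 33 = \frac{1606}{7}$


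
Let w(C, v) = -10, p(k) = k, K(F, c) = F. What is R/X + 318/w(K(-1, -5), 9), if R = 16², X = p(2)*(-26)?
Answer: -2387/65 ≈ -36.723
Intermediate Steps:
X = -52 (X = 2*(-26) = -52)
R = 256
R/X + 318/w(K(-1, -5), 9) = 256/(-52) + 318/(-10) = 256*(-1/52) + 318*(-⅒) = -64/13 - 159/5 = -2387/65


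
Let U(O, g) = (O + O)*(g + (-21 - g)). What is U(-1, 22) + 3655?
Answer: 3697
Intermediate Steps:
U(O, g) = -42*O (U(O, g) = (2*O)*(-21) = -42*O)
U(-1, 22) + 3655 = -42*(-1) + 3655 = 42 + 3655 = 3697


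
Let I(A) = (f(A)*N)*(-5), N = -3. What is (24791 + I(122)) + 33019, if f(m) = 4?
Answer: 57870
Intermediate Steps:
I(A) = 60 (I(A) = (4*(-3))*(-5) = -12*(-5) = 60)
(24791 + I(122)) + 33019 = (24791 + 60) + 33019 = 24851 + 33019 = 57870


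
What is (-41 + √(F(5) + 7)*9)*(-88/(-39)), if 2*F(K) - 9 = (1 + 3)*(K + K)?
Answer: -3608/39 + 396*√14/13 ≈ 21.464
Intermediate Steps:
F(K) = 9/2 + 4*K (F(K) = 9/2 + ((1 + 3)*(K + K))/2 = 9/2 + (4*(2*K))/2 = 9/2 + (8*K)/2 = 9/2 + 4*K)
(-41 + √(F(5) + 7)*9)*(-88/(-39)) = (-41 + √((9/2 + 4*5) + 7)*9)*(-88/(-39)) = (-41 + √((9/2 + 20) + 7)*9)*(-88*(-1/39)) = (-41 + √(49/2 + 7)*9)*(88/39) = (-41 + √(63/2)*9)*(88/39) = (-41 + (3*√14/2)*9)*(88/39) = (-41 + 27*√14/2)*(88/39) = -3608/39 + 396*√14/13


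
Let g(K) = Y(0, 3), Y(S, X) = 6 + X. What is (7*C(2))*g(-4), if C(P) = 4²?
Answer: 1008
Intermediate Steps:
g(K) = 9 (g(K) = 6 + 3 = 9)
C(P) = 16
(7*C(2))*g(-4) = (7*16)*9 = 112*9 = 1008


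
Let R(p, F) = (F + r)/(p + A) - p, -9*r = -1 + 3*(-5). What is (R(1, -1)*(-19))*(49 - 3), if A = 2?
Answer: 17480/27 ≈ 647.41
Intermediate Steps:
r = 16/9 (r = -(-1 + 3*(-5))/9 = -(-1 - 15)/9 = -1/9*(-16) = 16/9 ≈ 1.7778)
R(p, F) = -p + (16/9 + F)/(2 + p) (R(p, F) = (F + 16/9)/(p + 2) - p = (16/9 + F)/(2 + p) - p = -p + (16/9 + F)/(2 + p))
(R(1, -1)*(-19))*(49 - 3) = (((16/9 - 1 - 1*1**2 - 2*1)/(2 + 1))*(-19))*(49 - 3) = (((16/9 - 1 - 1*1 - 2)/3)*(-19))*46 = (((16/9 - 1 - 1 - 2)/3)*(-19))*46 = (((1/3)*(-20/9))*(-19))*46 = -20/27*(-19)*46 = (380/27)*46 = 17480/27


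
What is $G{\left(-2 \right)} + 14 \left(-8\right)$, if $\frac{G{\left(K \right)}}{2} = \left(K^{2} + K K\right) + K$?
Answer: $-100$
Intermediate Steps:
$G{\left(K \right)} = 2 K + 4 K^{2}$ ($G{\left(K \right)} = 2 \left(\left(K^{2} + K K\right) + K\right) = 2 \left(\left(K^{2} + K^{2}\right) + K\right) = 2 \left(2 K^{2} + K\right) = 2 \left(K + 2 K^{2}\right) = 2 K + 4 K^{2}$)
$G{\left(-2 \right)} + 14 \left(-8\right) = 2 \left(-2\right) \left(1 + 2 \left(-2\right)\right) + 14 \left(-8\right) = 2 \left(-2\right) \left(1 - 4\right) - 112 = 2 \left(-2\right) \left(-3\right) - 112 = 12 - 112 = -100$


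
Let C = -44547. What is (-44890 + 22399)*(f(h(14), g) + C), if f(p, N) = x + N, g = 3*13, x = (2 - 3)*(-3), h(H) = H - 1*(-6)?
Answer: 1000961955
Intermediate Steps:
h(H) = 6 + H (h(H) = H + 6 = 6 + H)
x = 3 (x = -1*(-3) = 3)
g = 39
f(p, N) = 3 + N
(-44890 + 22399)*(f(h(14), g) + C) = (-44890 + 22399)*((3 + 39) - 44547) = -22491*(42 - 44547) = -22491*(-44505) = 1000961955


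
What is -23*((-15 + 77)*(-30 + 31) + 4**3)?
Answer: -2898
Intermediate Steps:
-23*((-15 + 77)*(-30 + 31) + 4**3) = -23*(62*1 + 64) = -23*(62 + 64) = -23*126 = -2898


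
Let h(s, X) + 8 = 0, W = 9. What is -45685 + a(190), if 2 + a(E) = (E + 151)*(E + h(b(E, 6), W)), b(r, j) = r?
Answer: 16375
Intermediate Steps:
h(s, X) = -8 (h(s, X) = -8 + 0 = -8)
a(E) = -2 + (-8 + E)*(151 + E) (a(E) = -2 + (E + 151)*(E - 8) = -2 + (151 + E)*(-8 + E) = -2 + (-8 + E)*(151 + E))
-45685 + a(190) = -45685 + (-1210 + 190² + 143*190) = -45685 + (-1210 + 36100 + 27170) = -45685 + 62060 = 16375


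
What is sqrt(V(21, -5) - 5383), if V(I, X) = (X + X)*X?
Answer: I*sqrt(5333) ≈ 73.027*I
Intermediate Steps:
V(I, X) = 2*X**2 (V(I, X) = (2*X)*X = 2*X**2)
sqrt(V(21, -5) - 5383) = sqrt(2*(-5)**2 - 5383) = sqrt(2*25 - 5383) = sqrt(50 - 5383) = sqrt(-5333) = I*sqrt(5333)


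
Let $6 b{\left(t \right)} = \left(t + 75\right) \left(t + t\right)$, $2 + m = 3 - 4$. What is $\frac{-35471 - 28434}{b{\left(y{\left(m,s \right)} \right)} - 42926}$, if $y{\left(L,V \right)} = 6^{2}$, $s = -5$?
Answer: $\frac{63905}{41594} \approx 1.5364$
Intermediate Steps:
$m = -3$ ($m = -2 + \left(3 - 4\right) = -2 - 1 = -3$)
$y{\left(L,V \right)} = 36$
$b{\left(t \right)} = \frac{t \left(75 + t\right)}{3}$ ($b{\left(t \right)} = \frac{\left(t + 75\right) \left(t + t\right)}{6} = \frac{\left(75 + t\right) 2 t}{6} = \frac{2 t \left(75 + t\right)}{6} = \frac{t \left(75 + t\right)}{3}$)
$\frac{-35471 - 28434}{b{\left(y{\left(m,s \right)} \right)} - 42926} = \frac{-35471 - 28434}{\frac{1}{3} \cdot 36 \left(75 + 36\right) - 42926} = \frac{-35471 - 28434}{\frac{1}{3} \cdot 36 \cdot 111 - 42926} = - \frac{63905}{1332 - 42926} = - \frac{63905}{-41594} = \left(-63905\right) \left(- \frac{1}{41594}\right) = \frac{63905}{41594}$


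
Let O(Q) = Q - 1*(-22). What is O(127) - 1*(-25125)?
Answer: 25274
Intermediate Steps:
O(Q) = 22 + Q (O(Q) = Q + 22 = 22 + Q)
O(127) - 1*(-25125) = (22 + 127) - 1*(-25125) = 149 + 25125 = 25274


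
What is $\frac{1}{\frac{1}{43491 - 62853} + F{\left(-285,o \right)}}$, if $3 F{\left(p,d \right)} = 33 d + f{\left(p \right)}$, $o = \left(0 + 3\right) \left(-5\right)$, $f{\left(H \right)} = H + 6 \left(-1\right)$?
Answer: $- \frac{19362}{5072845} \approx -0.0038168$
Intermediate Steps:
$f{\left(H \right)} = -6 + H$ ($f{\left(H \right)} = H - 6 = -6 + H$)
$o = -15$ ($o = 3 \left(-5\right) = -15$)
$F{\left(p,d \right)} = -2 + 11 d + \frac{p}{3}$ ($F{\left(p,d \right)} = \frac{33 d + \left(-6 + p\right)}{3} = \frac{-6 + p + 33 d}{3} = -2 + 11 d + \frac{p}{3}$)
$\frac{1}{\frac{1}{43491 - 62853} + F{\left(-285,o \right)}} = \frac{1}{\frac{1}{43491 - 62853} + \left(-2 + 11 \left(-15\right) + \frac{1}{3} \left(-285\right)\right)} = \frac{1}{\frac{1}{-19362} - 262} = \frac{1}{- \frac{1}{19362} - 262} = \frac{1}{- \frac{5072845}{19362}} = - \frac{19362}{5072845}$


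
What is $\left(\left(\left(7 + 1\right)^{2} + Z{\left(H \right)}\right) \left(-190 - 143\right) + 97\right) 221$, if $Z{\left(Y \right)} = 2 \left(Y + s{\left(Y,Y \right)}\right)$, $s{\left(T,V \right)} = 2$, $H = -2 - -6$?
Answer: $-5571631$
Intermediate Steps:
$H = 4$ ($H = -2 + 6 = 4$)
$Z{\left(Y \right)} = 4 + 2 Y$ ($Z{\left(Y \right)} = 2 \left(Y + 2\right) = 2 \left(2 + Y\right) = 4 + 2 Y$)
$\left(\left(\left(7 + 1\right)^{2} + Z{\left(H \right)}\right) \left(-190 - 143\right) + 97\right) 221 = \left(\left(\left(7 + 1\right)^{2} + \left(4 + 2 \cdot 4\right)\right) \left(-190 - 143\right) + 97\right) 221 = \left(\left(8^{2} + \left(4 + 8\right)\right) \left(-333\right) + 97\right) 221 = \left(\left(64 + 12\right) \left(-333\right) + 97\right) 221 = \left(76 \left(-333\right) + 97\right) 221 = \left(-25308 + 97\right) 221 = \left(-25211\right) 221 = -5571631$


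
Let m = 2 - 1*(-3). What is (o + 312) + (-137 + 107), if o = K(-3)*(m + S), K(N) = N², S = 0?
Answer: 327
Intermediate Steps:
m = 5 (m = 2 + 3 = 5)
o = 45 (o = (-3)²*(5 + 0) = 9*5 = 45)
(o + 312) + (-137 + 107) = (45 + 312) + (-137 + 107) = 357 - 30 = 327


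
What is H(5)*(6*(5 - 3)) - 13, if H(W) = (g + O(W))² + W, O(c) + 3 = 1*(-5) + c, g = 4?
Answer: 59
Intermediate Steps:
O(c) = -8 + c (O(c) = -3 + (1*(-5) + c) = -3 + (-5 + c) = -8 + c)
H(W) = W + (-4 + W)² (H(W) = (4 + (-8 + W))² + W = (-4 + W)² + W = W + (-4 + W)²)
H(5)*(6*(5 - 3)) - 13 = (5 + (-4 + 5)²)*(6*(5 - 3)) - 13 = (5 + 1²)*(6*2) - 13 = (5 + 1)*12 - 13 = 6*12 - 13 = 72 - 13 = 59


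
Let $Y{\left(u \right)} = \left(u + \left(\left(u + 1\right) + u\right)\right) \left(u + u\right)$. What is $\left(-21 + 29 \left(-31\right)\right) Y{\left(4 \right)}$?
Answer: $-95680$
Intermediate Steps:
$Y{\left(u \right)} = 2 u \left(1 + 3 u\right)$ ($Y{\left(u \right)} = \left(u + \left(\left(1 + u\right) + u\right)\right) 2 u = \left(u + \left(1 + 2 u\right)\right) 2 u = \left(1 + 3 u\right) 2 u = 2 u \left(1 + 3 u\right)$)
$\left(-21 + 29 \left(-31\right)\right) Y{\left(4 \right)} = \left(-21 + 29 \left(-31\right)\right) 2 \cdot 4 \left(1 + 3 \cdot 4\right) = \left(-21 - 899\right) 2 \cdot 4 \left(1 + 12\right) = - 920 \cdot 2 \cdot 4 \cdot 13 = \left(-920\right) 104 = -95680$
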